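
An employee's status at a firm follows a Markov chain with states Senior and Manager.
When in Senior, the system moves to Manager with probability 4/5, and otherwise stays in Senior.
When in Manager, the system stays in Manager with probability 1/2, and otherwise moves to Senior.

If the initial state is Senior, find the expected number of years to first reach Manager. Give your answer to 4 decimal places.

1.2500

Let t(s) be the expected number of years to first reach Manager from state s, with t(Manager) = 0. Conditioning on the first year:
t(Senior) = 1 + 0.2·t(Senior)
Solving: t(Senior) = 1.2500.
Expected years from Senior to Manager: 1.2500.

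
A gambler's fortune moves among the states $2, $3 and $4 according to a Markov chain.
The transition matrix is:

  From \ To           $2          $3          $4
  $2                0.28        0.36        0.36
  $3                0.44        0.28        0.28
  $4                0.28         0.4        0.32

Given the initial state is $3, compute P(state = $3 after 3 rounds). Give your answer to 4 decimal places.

Propagate the distribution vector 3 rounds from $3.
After 0 rounds: (0.0000, 1.0000, 0.0000)
After 1 round: (0.4400, 0.2800, 0.2800)
After 2 rounds: (0.3248, 0.3488, 0.3264)
After 3 rounds: (0.3358, 0.3452, 0.3190)
P(in $3 after 3 rounds) = 0.3452

0.3452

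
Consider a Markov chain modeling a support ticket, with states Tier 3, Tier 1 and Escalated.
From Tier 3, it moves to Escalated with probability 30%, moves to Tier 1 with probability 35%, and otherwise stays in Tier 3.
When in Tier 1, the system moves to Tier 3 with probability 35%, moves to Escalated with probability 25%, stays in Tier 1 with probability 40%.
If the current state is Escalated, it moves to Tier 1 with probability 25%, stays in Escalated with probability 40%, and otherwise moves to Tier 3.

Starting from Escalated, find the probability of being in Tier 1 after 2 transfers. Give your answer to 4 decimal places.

Sum over the intermediate state after 1 transfer:
P = P(Escalated→Tier 3)·P(Tier 3→Tier 1) + P(Escalated→Tier 1)·P(Tier 1→Tier 1) + P(Escalated→Escalated)·P(Escalated→Tier 1)
  = 0.35×0.35 + 0.25×0.4 + 0.4×0.25
  = 0.1225 + 0.1000 + 0.1000 = 0.3225

0.3225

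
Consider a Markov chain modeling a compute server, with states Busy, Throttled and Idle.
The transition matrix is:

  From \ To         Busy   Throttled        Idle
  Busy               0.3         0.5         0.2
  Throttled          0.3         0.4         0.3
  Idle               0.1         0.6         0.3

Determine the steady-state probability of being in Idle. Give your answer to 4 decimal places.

Let the stationary distribution be π with π = πP and π_1 + π_2 + π_3 = 1.
π_1 = 0.3·π_1 + 0.3·π_2 + 0.1·π_3
π_2 = 0.5·π_1 + 0.4·π_2 + 0.6·π_3
Solving with the normalization constraint gives π = (0.2449, 0.4796, 0.2755).
So the stationary probability of Idle is 0.2755.

0.2755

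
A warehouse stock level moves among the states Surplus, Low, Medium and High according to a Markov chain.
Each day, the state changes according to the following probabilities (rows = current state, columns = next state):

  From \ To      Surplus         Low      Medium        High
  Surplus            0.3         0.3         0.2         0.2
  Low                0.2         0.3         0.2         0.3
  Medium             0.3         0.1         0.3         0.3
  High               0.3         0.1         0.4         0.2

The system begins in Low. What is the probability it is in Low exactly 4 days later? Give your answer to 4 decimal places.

Propagate the distribution vector 4 days from Low.
After 0 days: (0.0000, 1.0000, 0.0000, 0.0000)
After 1 day: (0.2000, 0.3000, 0.2000, 0.3000)
After 2 days: (0.2700, 0.2000, 0.2800, 0.2500)
After 3 days: (0.2800, 0.1940, 0.2780, 0.2480)
After 4 days: (0.2806, 0.1948, 0.2774, 0.2472)
P(in Low after 4 days) = 0.1948

0.1948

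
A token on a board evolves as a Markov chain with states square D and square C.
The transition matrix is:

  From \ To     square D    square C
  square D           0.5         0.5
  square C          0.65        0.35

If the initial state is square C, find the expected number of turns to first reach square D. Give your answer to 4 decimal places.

1.5385

Let t(s) be the expected number of turns to first reach square D from state s, with t(square D) = 0. Conditioning on the first turn:
t(square C) = 1 + 0.35·t(square C)
Solving: t(square C) = 1.5385.
Expected turns from square C to square D: 1.5385.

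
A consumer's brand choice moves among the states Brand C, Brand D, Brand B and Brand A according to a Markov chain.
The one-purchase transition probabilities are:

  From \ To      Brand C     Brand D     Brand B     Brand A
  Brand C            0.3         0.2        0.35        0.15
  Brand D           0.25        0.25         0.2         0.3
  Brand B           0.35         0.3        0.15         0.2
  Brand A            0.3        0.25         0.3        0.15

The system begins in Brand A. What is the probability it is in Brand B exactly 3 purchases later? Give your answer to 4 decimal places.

Propagate the distribution vector 3 purchases from Brand A.
After 0 purchases: (0.0000, 0.0000, 0.0000, 1.0000)
After 1 purchase: (0.3000, 0.2500, 0.3000, 0.1500)
After 2 purchases: (0.3025, 0.2500, 0.2450, 0.2025)
After 3 purchases: (0.2998, 0.2471, 0.2534, 0.1998)
P(in Brand B after 3 purchases) = 0.2534

0.2534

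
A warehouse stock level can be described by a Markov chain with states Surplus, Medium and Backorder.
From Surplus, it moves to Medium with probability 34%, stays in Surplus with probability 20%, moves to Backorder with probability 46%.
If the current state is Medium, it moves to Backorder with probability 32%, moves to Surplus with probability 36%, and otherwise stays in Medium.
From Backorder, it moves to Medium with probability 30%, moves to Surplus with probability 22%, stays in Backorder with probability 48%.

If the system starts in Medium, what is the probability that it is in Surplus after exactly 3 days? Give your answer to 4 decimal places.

0.2598

Propagate the distribution vector 3 days from Medium.
After 0 days: (0.0000, 1.0000, 0.0000)
After 1 day: (0.3600, 0.3200, 0.3200)
After 2 days: (0.2576, 0.3208, 0.4216)
After 3 days: (0.2598, 0.3167, 0.4235)
P(in Surplus after 3 days) = 0.2598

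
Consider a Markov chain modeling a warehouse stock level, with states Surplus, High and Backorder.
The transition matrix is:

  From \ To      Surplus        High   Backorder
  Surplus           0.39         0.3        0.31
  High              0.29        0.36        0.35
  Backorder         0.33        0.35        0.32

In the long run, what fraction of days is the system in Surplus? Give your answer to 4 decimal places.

Let the stationary distribution be π with π = πP and π_1 + π_2 + π_3 = 1.
π_1 = 0.39·π_1 + 0.29·π_2 + 0.33·π_3
π_2 = 0.3·π_1 + 0.36·π_2 + 0.35·π_3
Solving with the normalization constraint gives π = (0.3367, 0.3365, 0.3267).
So the stationary probability of Surplus is 0.3367.

0.3367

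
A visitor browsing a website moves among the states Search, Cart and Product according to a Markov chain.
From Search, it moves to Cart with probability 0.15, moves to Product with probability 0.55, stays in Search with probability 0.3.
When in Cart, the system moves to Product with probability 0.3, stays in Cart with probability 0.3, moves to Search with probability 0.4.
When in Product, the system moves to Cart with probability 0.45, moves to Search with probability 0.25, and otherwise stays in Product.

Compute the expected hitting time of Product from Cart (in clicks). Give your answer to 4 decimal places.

2.5581

Let t(s) be the expected number of clicks to first reach Product from state s, with t(Product) = 0. Conditioning on the first click:
t(Search) = 1 + 0.3·t(Search) + 0.15·t(Cart)
t(Cart) = 1 + 0.4·t(Search) + 0.3·t(Cart)
Solving: t(Search) = 1.9767, t(Cart) = 2.5581.
Expected clicks from Cart to Product: 2.5581.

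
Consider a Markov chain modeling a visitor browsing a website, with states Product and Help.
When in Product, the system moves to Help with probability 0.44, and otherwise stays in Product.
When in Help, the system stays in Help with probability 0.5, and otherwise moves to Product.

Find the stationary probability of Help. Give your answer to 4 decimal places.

0.4681

Let the stationary distribution be π with π = πP and π_1 + π_2 = 1.
π_1 = 0.56·π_1 + 0.5·π_2
Solving with the normalization constraint gives π = (0.5319, 0.4681).
So the stationary probability of Help is 0.4681.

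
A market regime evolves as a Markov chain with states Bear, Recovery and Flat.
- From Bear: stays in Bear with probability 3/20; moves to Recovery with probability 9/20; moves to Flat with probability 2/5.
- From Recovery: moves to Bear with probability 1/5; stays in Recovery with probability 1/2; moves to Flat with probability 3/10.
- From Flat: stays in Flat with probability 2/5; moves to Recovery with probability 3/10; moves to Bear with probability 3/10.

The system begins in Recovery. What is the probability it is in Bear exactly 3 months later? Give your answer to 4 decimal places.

0.2240

Propagate the distribution vector 3 months from Recovery.
After 0 months: (0.0000, 1.0000, 0.0000)
After 1 month: (0.2000, 0.5000, 0.3000)
After 2 months: (0.2200, 0.4300, 0.3500)
After 3 months: (0.2240, 0.4190, 0.3570)
P(in Bear after 3 months) = 0.2240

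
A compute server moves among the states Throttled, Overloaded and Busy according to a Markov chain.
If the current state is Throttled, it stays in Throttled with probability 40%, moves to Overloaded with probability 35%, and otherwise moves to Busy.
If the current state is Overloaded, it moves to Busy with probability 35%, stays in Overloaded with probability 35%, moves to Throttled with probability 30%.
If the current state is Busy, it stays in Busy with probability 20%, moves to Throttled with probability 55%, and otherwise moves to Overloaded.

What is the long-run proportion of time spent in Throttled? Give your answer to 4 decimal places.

0.4080

Let the stationary distribution be π with π = πP and π_1 + π_2 + π_3 = 1.
π_1 = 0.4·π_1 + 0.3·π_2 + 0.55·π_3
π_2 = 0.35·π_1 + 0.35·π_2 + 0.25·π_3
Solving with the normalization constraint gives π = (0.4080, 0.3231, 0.2689).
So the stationary probability of Throttled is 0.4080.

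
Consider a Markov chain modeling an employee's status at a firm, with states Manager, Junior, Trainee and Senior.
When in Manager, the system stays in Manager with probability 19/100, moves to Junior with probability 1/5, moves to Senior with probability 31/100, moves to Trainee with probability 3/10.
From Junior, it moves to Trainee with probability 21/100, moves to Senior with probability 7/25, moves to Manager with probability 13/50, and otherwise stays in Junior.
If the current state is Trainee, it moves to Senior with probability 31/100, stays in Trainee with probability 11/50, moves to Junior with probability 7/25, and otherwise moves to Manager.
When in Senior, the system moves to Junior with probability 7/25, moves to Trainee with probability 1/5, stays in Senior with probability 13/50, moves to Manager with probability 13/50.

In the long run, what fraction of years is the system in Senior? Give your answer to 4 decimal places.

0.2880

Let the stationary distribution be π with π = πP and π_1 + π_2 + π_3 + π_4 = 1.
π_1 = 0.19·π_1 + 0.26·π_2 + 0.19·π_3 + 0.26·π_4
π_2 = 0.2·π_1 + 0.25·π_2 + 0.28·π_3 + 0.28·π_4
π_3 = 0.3·π_1 + 0.21·π_2 + 0.22·π_3 + 0.2·π_4
Solving with the normalization constraint gives π = (0.2279, 0.2541, 0.2299, 0.2880).
So the stationary probability of Senior is 0.2880.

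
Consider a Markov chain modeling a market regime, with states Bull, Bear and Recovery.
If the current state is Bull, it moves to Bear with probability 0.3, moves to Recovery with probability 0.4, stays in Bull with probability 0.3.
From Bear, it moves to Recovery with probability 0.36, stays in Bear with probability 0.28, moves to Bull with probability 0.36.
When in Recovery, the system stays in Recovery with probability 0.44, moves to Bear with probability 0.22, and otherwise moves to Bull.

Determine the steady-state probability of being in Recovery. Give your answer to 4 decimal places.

Let the stationary distribution be π with π = πP and π_1 + π_2 + π_3 = 1.
π_1 = 0.3·π_1 + 0.36·π_2 + 0.34·π_3
π_2 = 0.3·π_1 + 0.28·π_2 + 0.22·π_3
Solving with the normalization constraint gives π = (0.3320, 0.2623, 0.4057).
So the stationary probability of Recovery is 0.4057.

0.4057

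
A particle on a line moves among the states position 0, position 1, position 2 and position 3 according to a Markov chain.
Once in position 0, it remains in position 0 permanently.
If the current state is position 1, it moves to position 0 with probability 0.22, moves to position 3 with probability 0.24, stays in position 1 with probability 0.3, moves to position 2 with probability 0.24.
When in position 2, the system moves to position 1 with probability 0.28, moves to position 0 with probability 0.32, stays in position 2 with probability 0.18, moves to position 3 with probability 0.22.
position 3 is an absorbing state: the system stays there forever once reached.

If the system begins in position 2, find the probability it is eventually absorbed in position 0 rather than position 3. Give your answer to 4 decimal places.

Let h(s) be the probability of absorption at position 0 starting from transient state s. Then h(position 0) = 1 and h(position 3) = 0. By first-step analysis:
h(position 1) = 0.22·1 + 0.3·h(position 1) + 0.24·h(position 2) + 0.24·0
h(position 2) = 0.32·1 + 0.28·h(position 1) + 0.18·h(position 2) + 0.22·0
Solving: h(position 1) = 0.5075, h(position 2) = 0.5635.
Starting from position 2, the probability is 0.5635.

0.5635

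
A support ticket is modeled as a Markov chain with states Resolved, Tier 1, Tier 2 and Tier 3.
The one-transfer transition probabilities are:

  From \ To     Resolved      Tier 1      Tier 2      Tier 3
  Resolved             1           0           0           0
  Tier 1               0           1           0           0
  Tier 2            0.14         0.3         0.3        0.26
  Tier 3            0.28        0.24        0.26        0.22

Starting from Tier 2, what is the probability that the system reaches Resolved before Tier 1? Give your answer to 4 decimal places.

0.3804

Let h(s) be the probability of absorption at Resolved starting from transient state s. Then h(Resolved) = 1 and h(Tier 1) = 0. By first-step analysis:
h(Tier 2) = 0.14·1 + 0.3·0 + 0.3·h(Tier 2) + 0.26·h(Tier 3)
h(Tier 3) = 0.28·1 + 0.24·0 + 0.26·h(Tier 2) + 0.22·h(Tier 3)
Solving: h(Tier 2) = 0.3804, h(Tier 3) = 0.4858.
Starting from Tier 2, the probability is 0.3804.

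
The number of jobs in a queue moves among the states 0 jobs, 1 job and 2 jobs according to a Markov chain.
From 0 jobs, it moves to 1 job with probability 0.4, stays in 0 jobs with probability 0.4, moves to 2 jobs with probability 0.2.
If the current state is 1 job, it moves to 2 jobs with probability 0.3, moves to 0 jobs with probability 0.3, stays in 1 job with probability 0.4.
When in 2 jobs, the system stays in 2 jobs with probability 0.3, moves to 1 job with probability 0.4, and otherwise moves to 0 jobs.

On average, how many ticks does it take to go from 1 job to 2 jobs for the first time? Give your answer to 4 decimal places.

3.7500

Let t(s) be the expected number of ticks to first reach 2 jobs from state s, with t(2 jobs) = 0. Conditioning on the first tick:
t(0 jobs) = 1 + 0.4·t(0 jobs) + 0.4·t(1 job)
t(1 job) = 1 + 0.3·t(0 jobs) + 0.4·t(1 job)
Solving: t(0 jobs) = 4.1667, t(1 job) = 3.7500.
Expected ticks from 1 job to 2 jobs: 3.7500.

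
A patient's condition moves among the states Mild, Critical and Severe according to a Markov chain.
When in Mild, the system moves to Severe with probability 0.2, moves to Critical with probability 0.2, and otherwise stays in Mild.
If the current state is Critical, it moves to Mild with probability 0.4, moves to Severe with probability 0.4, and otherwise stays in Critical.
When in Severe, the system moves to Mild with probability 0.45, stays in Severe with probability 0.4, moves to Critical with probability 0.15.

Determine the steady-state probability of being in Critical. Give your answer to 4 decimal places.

Let the stationary distribution be π with π = πP and π_1 + π_2 + π_3 = 1.
π_1 = 0.6·π_1 + 0.4·π_2 + 0.45·π_3
π_2 = 0.2·π_1 + 0.2·π_2 + 0.15·π_3
Solving with the normalization constraint gives π = (0.5185, 0.1852, 0.2963).
So the stationary probability of Critical is 0.1852.

0.1852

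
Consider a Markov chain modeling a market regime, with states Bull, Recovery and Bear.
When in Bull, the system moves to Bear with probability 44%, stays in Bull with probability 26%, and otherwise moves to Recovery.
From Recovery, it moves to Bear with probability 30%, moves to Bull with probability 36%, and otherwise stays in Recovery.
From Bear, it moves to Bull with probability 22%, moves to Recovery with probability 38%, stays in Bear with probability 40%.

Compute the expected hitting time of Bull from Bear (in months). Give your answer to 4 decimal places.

3.6879

Let t(s) be the expected number of months to first reach Bull from state s, with t(Bull) = 0. Conditioning on the first month:
t(Recovery) = 1 + 0.34·t(Recovery) + 0.3·t(Bear)
t(Bear) = 1 + 0.38·t(Recovery) + 0.4·t(Bear)
Solving: t(Recovery) = 3.1915, t(Bear) = 3.6879.
Expected months from Bear to Bull: 3.6879.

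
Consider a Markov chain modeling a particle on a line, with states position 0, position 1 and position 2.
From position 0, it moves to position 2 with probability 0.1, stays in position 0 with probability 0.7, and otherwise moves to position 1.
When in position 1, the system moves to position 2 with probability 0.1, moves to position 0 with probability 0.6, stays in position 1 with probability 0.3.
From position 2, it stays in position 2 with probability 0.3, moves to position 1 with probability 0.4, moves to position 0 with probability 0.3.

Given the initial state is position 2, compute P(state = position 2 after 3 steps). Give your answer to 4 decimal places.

Propagate the distribution vector 3 steps from position 2.
After 0 steps: (0.0000, 0.0000, 1.0000)
After 1 step: (0.3000, 0.4000, 0.3000)
After 2 steps: (0.5400, 0.3000, 0.1600)
After 3 steps: (0.6060, 0.2620, 0.1320)
P(in position 2 after 3 steps) = 0.1320

0.1320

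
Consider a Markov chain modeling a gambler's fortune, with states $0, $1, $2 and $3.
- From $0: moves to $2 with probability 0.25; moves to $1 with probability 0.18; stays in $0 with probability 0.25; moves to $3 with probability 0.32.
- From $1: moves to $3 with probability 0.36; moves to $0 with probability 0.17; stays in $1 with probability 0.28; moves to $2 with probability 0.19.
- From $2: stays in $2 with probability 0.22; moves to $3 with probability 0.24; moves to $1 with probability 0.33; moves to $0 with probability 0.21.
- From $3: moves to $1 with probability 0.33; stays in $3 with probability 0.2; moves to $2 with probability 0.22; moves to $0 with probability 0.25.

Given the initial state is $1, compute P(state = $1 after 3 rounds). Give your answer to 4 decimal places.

0.2825

Propagate the distribution vector 3 rounds from $1.
After 0 rounds: (0.0000, 1.0000, 0.0000, 0.0000)
After 1 round: (0.1700, 0.2800, 0.1900, 0.3600)
After 2 rounds: (0.2200, 0.2905, 0.2167, 0.2728)
After 3 rounds: (0.2181, 0.2825, 0.2179, 0.2815)
P(in $1 after 3 rounds) = 0.2825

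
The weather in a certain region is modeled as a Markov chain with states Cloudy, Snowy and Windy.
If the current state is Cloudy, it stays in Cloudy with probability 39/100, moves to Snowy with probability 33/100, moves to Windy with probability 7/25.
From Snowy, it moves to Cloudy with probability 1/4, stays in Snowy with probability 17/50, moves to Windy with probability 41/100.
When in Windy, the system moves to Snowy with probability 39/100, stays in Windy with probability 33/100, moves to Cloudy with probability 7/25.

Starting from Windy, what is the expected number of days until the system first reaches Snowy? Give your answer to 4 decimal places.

2.6945

Let t(s) be the expected number of days to first reach Snowy from state s, with t(Snowy) = 0. Conditioning on the first day:
t(Cloudy) = 1 + 0.39·t(Cloudy) + 0.28·t(Windy)
t(Windy) = 1 + 0.28·t(Cloudy) + 0.33·t(Windy)
Solving: t(Cloudy) = 2.8762, t(Windy) = 2.6945.
Expected days from Windy to Snowy: 2.6945.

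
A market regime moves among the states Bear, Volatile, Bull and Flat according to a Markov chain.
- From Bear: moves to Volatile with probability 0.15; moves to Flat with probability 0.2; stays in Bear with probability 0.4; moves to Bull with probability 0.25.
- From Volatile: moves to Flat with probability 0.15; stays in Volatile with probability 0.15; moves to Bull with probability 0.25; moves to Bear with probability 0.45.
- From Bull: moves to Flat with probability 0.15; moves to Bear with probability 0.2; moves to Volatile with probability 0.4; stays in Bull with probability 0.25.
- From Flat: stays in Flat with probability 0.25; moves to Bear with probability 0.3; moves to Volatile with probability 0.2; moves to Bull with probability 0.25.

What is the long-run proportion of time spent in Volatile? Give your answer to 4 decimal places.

Let the stationary distribution be π with π = πP and π_1 + π_2 + π_3 + π_4 = 1.
π_1 = 0.4·π_1 + 0.45·π_2 + 0.2·π_3 + 0.3·π_4
π_2 = 0.15·π_1 + 0.15·π_2 + 0.4·π_3 + 0.2·π_4
π_3 = 0.25·π_1 + 0.25·π_2 + 0.25·π_3 + 0.25·π_4
Solving with the normalization constraint gives π = (0.3425, 0.2218, 0.2500, 0.1857).
So the stationary probability of Volatile is 0.2218.

0.2218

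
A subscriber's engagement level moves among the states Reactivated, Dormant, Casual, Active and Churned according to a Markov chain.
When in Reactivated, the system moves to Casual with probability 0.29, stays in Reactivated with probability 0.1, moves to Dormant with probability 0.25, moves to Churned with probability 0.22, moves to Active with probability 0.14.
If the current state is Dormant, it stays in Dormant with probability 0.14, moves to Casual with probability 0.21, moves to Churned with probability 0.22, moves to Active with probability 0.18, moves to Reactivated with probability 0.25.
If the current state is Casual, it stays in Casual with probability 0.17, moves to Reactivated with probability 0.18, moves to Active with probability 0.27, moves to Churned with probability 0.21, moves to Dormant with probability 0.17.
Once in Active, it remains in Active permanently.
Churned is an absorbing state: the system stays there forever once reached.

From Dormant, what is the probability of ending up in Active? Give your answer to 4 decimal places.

Let h(s) be the probability of absorption at Active starting from transient state s. Then h(Active) = 1 and h(Churned) = 0. By first-step analysis:
h(Reactivated) = 0.1·h(Reactivated) + 0.25·h(Dormant) + 0.29·h(Casual) + 0.14·1 + 0.22·0
h(Dormant) = 0.25·h(Reactivated) + 0.14·h(Dormant) + 0.21·h(Casual) + 0.18·1 + 0.22·0
h(Casual) = 0.18·h(Reactivated) + 0.17·h(Dormant) + 0.17·h(Casual) + 0.27·1 + 0.21·0
Solving: h(Reactivated) = 0.4528, h(Dormant) = 0.4677, h(Casual) = 0.5193.
Starting from Dormant, the probability is 0.4677.

0.4677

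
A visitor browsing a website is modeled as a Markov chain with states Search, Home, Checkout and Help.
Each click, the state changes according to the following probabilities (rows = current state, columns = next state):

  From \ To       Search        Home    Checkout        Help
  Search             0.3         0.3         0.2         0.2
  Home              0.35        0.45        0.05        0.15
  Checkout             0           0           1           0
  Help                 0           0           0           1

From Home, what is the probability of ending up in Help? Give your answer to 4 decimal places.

Let h(s) be the probability of absorption at Help starting from transient state s. Then h(Help) = 1 and h(Checkout) = 0. By first-step analysis:
h(Search) = 0.3·h(Search) + 0.3·h(Home) + 0.2·0 + 0.2·1
h(Home) = 0.35·h(Search) + 0.45·h(Home) + 0.05·0 + 0.15·1
Solving: h(Search) = 0.5536, h(Home) = 0.6250.
Starting from Home, the probability is 0.6250.

0.6250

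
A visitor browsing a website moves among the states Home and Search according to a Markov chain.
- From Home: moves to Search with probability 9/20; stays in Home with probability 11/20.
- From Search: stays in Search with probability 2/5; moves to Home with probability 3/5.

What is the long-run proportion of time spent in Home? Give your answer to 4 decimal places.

Let the stationary distribution be π with π = πP and π_1 + π_2 = 1.
π_1 = 0.55·π_1 + 0.6·π_2
Solving with the normalization constraint gives π = (0.5714, 0.4286).
So the stationary probability of Home is 0.5714.

0.5714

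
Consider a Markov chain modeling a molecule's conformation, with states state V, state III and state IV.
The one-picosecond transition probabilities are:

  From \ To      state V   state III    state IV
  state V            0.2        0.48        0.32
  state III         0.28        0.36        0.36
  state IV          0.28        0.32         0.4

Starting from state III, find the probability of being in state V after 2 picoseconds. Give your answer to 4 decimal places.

0.2576

Sum over the intermediate state after 1 picosecond:
P = P(state III→state V)·P(state V→state V) + P(state III→state III)·P(state III→state V) + P(state III→state IV)·P(state IV→state V)
  = 0.28×0.2 + 0.36×0.28 + 0.36×0.28
  = 0.0560 + 0.1008 + 0.1008 = 0.2576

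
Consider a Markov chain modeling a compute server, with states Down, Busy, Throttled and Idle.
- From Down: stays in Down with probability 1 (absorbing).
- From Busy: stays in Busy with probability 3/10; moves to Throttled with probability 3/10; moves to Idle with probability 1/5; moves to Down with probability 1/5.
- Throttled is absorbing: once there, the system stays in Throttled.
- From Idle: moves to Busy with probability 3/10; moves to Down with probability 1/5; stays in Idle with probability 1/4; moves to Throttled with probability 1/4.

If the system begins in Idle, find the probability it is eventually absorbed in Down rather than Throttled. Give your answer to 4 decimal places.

0.4301

Let h(s) be the probability of absorption at Down starting from transient state s. Then h(Down) = 1 and h(Throttled) = 0. By first-step analysis:
h(Busy) = 0.2·1 + 0.3·h(Busy) + 0.3·0 + 0.2·h(Idle)
h(Idle) = 0.2·1 + 0.3·h(Busy) + 0.25·0 + 0.25·h(Idle)
Solving: h(Busy) = 0.4086, h(Idle) = 0.4301.
Starting from Idle, the probability is 0.4301.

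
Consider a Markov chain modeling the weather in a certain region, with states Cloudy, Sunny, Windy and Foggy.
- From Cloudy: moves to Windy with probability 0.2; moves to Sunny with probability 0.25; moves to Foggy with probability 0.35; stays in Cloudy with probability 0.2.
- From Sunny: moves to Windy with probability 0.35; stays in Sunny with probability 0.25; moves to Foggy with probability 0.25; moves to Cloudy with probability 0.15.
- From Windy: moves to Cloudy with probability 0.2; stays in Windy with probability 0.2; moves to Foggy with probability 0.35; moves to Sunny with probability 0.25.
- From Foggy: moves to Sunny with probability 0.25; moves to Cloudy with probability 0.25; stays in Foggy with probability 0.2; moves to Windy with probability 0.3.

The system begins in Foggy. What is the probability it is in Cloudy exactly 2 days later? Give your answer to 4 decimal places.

Propagate the distribution vector 2 days from Foggy.
After 0 days: (0.0000, 0.0000, 0.0000, 1.0000)
After 1 day: (0.2500, 0.2500, 0.3000, 0.2000)
After 2 days: (0.1975, 0.2500, 0.2575, 0.2950)
P(in Cloudy after 2 days) = 0.1975

0.1975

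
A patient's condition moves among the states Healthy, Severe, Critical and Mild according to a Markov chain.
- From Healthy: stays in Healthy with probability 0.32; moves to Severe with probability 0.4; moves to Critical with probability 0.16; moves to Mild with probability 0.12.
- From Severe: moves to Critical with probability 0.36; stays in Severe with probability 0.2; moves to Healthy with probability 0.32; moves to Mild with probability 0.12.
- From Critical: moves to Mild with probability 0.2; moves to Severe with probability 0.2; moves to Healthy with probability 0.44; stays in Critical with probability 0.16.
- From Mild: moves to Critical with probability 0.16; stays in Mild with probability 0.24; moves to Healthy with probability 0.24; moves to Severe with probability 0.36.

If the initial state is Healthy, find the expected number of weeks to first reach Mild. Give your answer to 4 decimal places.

Let t(s) be the expected number of weeks to first reach Mild from state s, with t(Mild) = 0. Conditioning on the first week:
t(Healthy) = 1 + 0.32·t(Healthy) + 0.4·t(Severe) + 0.16·t(Critical)
t(Severe) = 1 + 0.32·t(Healthy) + 0.2·t(Severe) + 0.36·t(Critical)
t(Critical) = 1 + 0.44·t(Healthy) + 0.2·t(Severe) + 0.16·t(Critical)
Solving: t(Healthy) = 7.2702, t(Severe) = 7.1764, t(Critical) = 6.7073.
Expected weeks from Healthy to Mild: 7.2702.

7.2702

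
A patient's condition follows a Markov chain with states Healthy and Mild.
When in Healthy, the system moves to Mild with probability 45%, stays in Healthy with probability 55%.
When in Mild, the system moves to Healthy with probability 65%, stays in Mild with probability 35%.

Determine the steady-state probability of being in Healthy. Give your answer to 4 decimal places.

0.5909

Let the stationary distribution be π with π = πP and π_1 + π_2 = 1.
π_1 = 0.55·π_1 + 0.65·π_2
Solving with the normalization constraint gives π = (0.5909, 0.4091).
So the stationary probability of Healthy is 0.5909.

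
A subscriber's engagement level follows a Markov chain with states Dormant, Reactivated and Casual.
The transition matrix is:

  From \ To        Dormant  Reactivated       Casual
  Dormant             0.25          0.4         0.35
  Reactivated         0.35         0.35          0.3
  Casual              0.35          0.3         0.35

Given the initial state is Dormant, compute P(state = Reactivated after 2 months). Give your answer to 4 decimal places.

Sum over the intermediate state after 1 month:
P = P(Dormant→Dormant)·P(Dormant→Reactivated) + P(Dormant→Reactivated)·P(Reactivated→Reactivated) + P(Dormant→Casual)·P(Casual→Reactivated)
  = 0.25×0.4 + 0.4×0.35 + 0.35×0.3
  = 0.1000 + 0.1400 + 0.1050 = 0.3450

0.3450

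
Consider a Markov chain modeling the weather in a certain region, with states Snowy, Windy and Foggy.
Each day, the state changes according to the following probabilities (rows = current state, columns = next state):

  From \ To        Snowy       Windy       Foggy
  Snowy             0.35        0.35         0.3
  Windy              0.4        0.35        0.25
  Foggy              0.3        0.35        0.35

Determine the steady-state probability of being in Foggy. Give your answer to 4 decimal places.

Let the stationary distribution be π with π = πP and π_1 + π_2 + π_3 = 1.
π_1 = 0.35·π_1 + 0.4·π_2 + 0.3·π_3
π_2 = 0.35·π_1 + 0.35·π_2 + 0.35·π_3
Solving with the normalization constraint gives π = (0.3526, 0.3500, 0.2974).
So the stationary probability of Foggy is 0.2974.

0.2974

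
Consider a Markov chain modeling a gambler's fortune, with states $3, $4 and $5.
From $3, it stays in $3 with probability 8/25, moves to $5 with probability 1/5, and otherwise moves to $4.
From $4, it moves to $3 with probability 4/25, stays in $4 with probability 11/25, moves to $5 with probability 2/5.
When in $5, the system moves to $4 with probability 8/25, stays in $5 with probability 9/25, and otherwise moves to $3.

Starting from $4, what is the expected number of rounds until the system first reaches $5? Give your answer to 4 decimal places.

Let t(s) be the expected number of rounds to first reach $5 from state s, with t($5) = 0. Conditioning on the first round:
t($3) = 1 + 0.32·t($3) + 0.48·t($4)
t($4) = 1 + 0.16·t($3) + 0.44·t($4)
Solving: t($3) = 3.4211, t($4) = 2.7632.
Expected rounds from $4 to $5: 2.7632.

2.7632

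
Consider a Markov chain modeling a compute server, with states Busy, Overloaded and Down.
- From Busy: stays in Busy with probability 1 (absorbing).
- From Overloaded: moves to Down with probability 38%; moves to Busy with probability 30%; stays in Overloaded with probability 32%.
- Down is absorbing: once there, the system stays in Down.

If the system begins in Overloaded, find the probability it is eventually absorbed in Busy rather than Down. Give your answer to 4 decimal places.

0.4412

Let h(s) be the probability of absorption at Busy starting from transient state s. Then h(Busy) = 1 and h(Down) = 0. By first-step analysis:
h(Overloaded) = 0.3·1 + 0.32·h(Overloaded) + 0.38·0
Solving: h(Overloaded) = 0.4412.
Starting from Overloaded, the probability is 0.4412.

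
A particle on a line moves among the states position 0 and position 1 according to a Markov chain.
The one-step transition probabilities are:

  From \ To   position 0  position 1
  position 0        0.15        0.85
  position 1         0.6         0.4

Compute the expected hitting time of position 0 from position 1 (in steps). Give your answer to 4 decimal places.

1.6667

Let t(s) be the expected number of steps to first reach position 0 from state s, with t(position 0) = 0. Conditioning on the first step:
t(position 1) = 1 + 0.4·t(position 1)
Solving: t(position 1) = 1.6667.
Expected steps from position 1 to position 0: 1.6667.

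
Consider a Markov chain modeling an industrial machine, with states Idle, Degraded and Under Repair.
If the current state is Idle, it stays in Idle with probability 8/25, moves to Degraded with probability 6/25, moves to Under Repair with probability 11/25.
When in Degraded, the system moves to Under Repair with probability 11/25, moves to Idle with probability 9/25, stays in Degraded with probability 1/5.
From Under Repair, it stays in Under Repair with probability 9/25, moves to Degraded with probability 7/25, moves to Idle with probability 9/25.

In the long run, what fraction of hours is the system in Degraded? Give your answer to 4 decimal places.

0.2464

Let the stationary distribution be π with π = πP and π_1 + π_2 + π_3 = 1.
π_1 = 0.32·π_1 + 0.36·π_2 + 0.36·π_3
π_2 = 0.24·π_1 + 0.2·π_2 + 0.28·π_3
Solving with the normalization constraint gives π = (0.3462, 0.2464, 0.4074).
So the stationary probability of Degraded is 0.2464.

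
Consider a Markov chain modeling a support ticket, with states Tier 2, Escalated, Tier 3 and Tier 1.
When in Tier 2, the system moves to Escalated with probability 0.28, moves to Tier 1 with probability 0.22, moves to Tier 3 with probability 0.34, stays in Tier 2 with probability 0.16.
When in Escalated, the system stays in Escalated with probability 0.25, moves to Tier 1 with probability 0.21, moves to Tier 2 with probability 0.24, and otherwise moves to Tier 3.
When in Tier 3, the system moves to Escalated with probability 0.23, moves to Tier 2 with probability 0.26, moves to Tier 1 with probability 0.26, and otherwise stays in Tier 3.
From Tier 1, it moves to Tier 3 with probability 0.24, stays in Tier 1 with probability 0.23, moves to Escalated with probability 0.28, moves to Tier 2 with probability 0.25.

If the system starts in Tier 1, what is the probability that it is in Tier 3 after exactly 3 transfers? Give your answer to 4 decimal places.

0.2811

Propagate the distribution vector 3 transfers from Tier 1.
After 0 transfers: (0.0000, 0.0000, 0.0000, 1.0000)
After 1 transfer: (0.2500, 0.2800, 0.2400, 0.2300)
After 2 transfers: (0.2271, 0.2596, 0.2842, 0.2291)
After 3 transfers: (0.2298, 0.2580, 0.2811, 0.2311)
P(in Tier 3 after 3 transfers) = 0.2811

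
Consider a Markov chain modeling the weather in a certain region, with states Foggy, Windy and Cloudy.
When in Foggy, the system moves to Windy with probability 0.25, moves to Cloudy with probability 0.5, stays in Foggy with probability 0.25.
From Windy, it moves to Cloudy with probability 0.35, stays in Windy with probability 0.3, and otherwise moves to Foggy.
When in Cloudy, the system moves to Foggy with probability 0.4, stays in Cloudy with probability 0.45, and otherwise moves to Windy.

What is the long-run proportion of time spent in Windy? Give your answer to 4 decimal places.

0.2163

Let the stationary distribution be π with π = πP and π_1 + π_2 + π_3 = 1.
π_1 = 0.25·π_1 + 0.35·π_2 + 0.4·π_3
π_2 = 0.25·π_1 + 0.3·π_2 + 0.15·π_3
Solving with the normalization constraint gives π = (0.3384, 0.2163, 0.4453).
So the stationary probability of Windy is 0.2163.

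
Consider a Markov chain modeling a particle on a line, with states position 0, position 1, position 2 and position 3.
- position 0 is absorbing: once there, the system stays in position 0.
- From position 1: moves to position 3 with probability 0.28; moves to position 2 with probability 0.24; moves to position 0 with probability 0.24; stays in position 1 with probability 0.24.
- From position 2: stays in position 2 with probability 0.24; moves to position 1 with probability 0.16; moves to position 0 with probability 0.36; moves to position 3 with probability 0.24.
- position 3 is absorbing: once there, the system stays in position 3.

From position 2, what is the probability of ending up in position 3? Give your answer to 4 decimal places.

Let h(s) be the probability of absorption at position 3 starting from transient state s. Then h(position 3) = 1 and h(position 0) = 0. By first-step analysis:
h(position 1) = 0.24·0 + 0.24·h(position 1) + 0.24·h(position 2) + 0.28·1
h(position 2) = 0.36·0 + 0.16·h(position 1) + 0.24·h(position 2) + 0.24·1
Solving: h(position 1) = 0.5015, h(position 2) = 0.4214.
Starting from position 2, the probability is 0.4214.

0.4214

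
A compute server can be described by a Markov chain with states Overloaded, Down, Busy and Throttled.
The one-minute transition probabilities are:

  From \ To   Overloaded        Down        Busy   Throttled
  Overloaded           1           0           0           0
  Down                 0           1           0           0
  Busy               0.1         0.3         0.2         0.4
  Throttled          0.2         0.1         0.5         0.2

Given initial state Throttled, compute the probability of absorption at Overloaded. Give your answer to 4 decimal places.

0.4773

Let h(s) be the probability of absorption at Overloaded starting from transient state s. Then h(Overloaded) = 1 and h(Down) = 0. By first-step analysis:
h(Busy) = 0.1·1 + 0.3·0 + 0.2·h(Busy) + 0.4·h(Throttled)
h(Throttled) = 0.2·1 + 0.1·0 + 0.5·h(Busy) + 0.2·h(Throttled)
Solving: h(Busy) = 0.3636, h(Throttled) = 0.4773.
Starting from Throttled, the probability is 0.4773.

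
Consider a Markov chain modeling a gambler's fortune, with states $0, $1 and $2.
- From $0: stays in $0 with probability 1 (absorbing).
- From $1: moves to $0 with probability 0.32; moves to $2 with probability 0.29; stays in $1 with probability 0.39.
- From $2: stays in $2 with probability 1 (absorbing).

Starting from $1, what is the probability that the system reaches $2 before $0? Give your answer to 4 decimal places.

0.4754

Let h(s) be the probability of absorption at $2 starting from transient state s. Then h($2) = 1 and h($0) = 0. By first-step analysis:
h($1) = 0.32·0 + 0.39·h($1) + 0.29·1
Solving: h($1) = 0.4754.
Starting from $1, the probability is 0.4754.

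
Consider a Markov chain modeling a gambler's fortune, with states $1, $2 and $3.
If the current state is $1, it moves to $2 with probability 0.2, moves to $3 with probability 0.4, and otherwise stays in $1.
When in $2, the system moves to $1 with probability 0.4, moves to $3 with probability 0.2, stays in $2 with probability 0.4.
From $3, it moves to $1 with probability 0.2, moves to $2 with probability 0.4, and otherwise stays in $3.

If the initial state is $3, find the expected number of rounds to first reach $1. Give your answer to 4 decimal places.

3.5714

Let t(s) be the expected number of rounds to first reach $1 from state s, with t($1) = 0. Conditioning on the first round:
t($2) = 1 + 0.4·t($2) + 0.2·t($3)
t($3) = 1 + 0.4·t($2) + 0.4·t($3)
Solving: t($2) = 2.8571, t($3) = 3.5714.
Expected rounds from $3 to $1: 3.5714.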